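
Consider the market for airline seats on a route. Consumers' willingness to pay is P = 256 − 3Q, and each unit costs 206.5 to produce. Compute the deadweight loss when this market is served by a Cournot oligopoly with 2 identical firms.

Competitive firms price at marginal cost: P = 206.5, giving Q = 16.5.
With 2 symmetric Cournot firms, each firm's FOC gives 256 − 9q = 206.5, so q = 5.5, Q = 2·5.5 = 11, and P = 223.
DWL is the triangle between Q = 11 and Q = 16.5: ½·(16.5 − 11)·(223 − 206.5) = 45.375.

DWL = 45.375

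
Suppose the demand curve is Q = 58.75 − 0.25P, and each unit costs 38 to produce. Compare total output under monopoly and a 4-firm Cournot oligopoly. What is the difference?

Inverting demand: P = 235 − 4Q.
Monopoly sets MR = MC: 235 − 8Q = 38 ⇒ Q = 24.625, P = 235 − 4·24.625 = 136.5.
In a 4-firm Cournot equilibrium, symmetry and the first-order condition give q = (235 − 38)/(20) = 9.85. So Q = 39.4 and P = 77.4.
Change in total output: 39.4 − 24.625 = 14.775.

Q rises by 14.775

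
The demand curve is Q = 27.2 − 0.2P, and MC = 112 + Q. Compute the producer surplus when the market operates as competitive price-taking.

Inverting demand: P = 136 − 5Q.
Competitive equilibrium sets price equal to marginal cost: 136 − 5Q = 112 + Q, so Q = 4 and P = 116.
PS = P·Q − VC(Q) = 116·4 − (112·4 + ½·1·4²) = 8.

PS = 8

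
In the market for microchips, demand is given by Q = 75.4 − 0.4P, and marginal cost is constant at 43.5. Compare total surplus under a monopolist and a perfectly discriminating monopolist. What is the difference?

Inverting demand: P = 188.5 − 2.5Q.
A monopolist chooses Q where MR = MC. MR = 188.5 − 5Q; setting this equal to 43.5 gives Q = 29 and P = 116.
CS = ½·(188.5 − 116)·29 = 1051.25; PS = (116 − 43.5)·29 = 2102.5; TS = 3153.75.
With perfect price discrimination, output is the efficient level Q = 58 (where demand meets MC), but every buyer pays their willingness to pay: CS = 0 and PS = total surplus.
TS = 4205 (equal to competitive TS).
Change in total surplus: 4205 − 3153.75 = 1051.25.

Total surplus rises by 1051.25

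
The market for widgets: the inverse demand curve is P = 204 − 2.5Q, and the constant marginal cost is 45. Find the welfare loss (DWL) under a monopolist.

DWL = 1264.05

Under competition P = MC = 45, so Q = (204 − 45)/2.5 = 63.6.
The monopolist equates marginal revenue to marginal cost: 204 − 5Q = 45, so Q = 31.8. From demand, P = 124.5.
DWL is the triangle between Q = 31.8 and Q = 63.6: ½·(63.6 − 31.8)·(124.5 − 45) = 1264.05.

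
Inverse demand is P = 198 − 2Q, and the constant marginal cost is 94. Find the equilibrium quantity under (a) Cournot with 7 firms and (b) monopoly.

With 7 symmetric Cournot firms, each firm's FOC gives 198 − 16q = 94, so q = 6.5, Q = 7·6.5 = 45.5, and P = 107.
Monopoly sets MR = MC: 198 − 4Q = 94 ⇒ Q = 26, P = 198 − 2·26 = 146.

Cournot: Q = 45.5; Monopoly: Q = 26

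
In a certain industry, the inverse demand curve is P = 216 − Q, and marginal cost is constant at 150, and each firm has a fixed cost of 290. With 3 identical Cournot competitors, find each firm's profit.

π_i = −17.75

With 3 symmetric Cournot firms, each firm's FOC gives 216 − 4q = 150, so q = 16.5, Q = 3·16.5 = 49.5, and P = 166.5.
Each firm's profit = (166.5 − 150)·16.5 − 290 = −17.75.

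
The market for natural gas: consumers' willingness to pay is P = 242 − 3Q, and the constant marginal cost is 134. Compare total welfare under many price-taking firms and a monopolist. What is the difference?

Total welfare falls by 486

Under competition P = MC = 134, so Q = (242 − 134)/3 = 36.
CS = ½·(242 − 134)·36 = 1944; PS = (134 − 134)·36 = 0; TS = 1944.
Monopoly sets MR = MC: 242 − 6Q = 134 ⇒ Q = 18, P = 242 − 3·18 = 188.
CS = ½·(242 − 188)·18 = 486; PS = (188 − 134)·18 = 972; TS = 1458.
Change in total welfare: 1458 − 1944 = −486.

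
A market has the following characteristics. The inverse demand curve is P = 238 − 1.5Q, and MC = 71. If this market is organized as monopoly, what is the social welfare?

TS = 6972.25

A monopolist chooses Q where MR = MC. MR = 238 − 3Q; setting this equal to 71 gives Q = 167/3 and P = 154.5.
CS = ½·(238 − 154.5)·167/3 = 27889/12; PS = (154.5 − 71)·167/3 = 27889/6; TS = 6972.25.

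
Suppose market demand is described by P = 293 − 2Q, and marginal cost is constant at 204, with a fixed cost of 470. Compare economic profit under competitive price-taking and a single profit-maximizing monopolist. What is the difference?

Competitive firms price at marginal cost: P = 204, giving Q = 44.5.
Profit = (204 − 204)·44.5 − 470 = −470.
A monopolist chooses Q where MR = MC. MR = 293 − 4Q; setting this equal to 204 gives Q = 22.25 and P = 248.5.
Profit = (248.5 − 204)·22.25 − 470 = 520.125.
Change in economic profit: 520.125 − −470 = 990.125.

Economic profit rises by 990.125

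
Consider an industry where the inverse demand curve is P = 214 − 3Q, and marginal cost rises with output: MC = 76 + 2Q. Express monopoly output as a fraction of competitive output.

Q_m/Q_c = 0.625

A monopolist chooses Q where MR = MC. MR = 214 − 6Q; setting this equal to 76 + 2Q gives Q = 17.25 and P = 162.25.
Under competition P = MC: 214 − 3Q = 76 + 2Q ⇒ Q = 27.6, P = 131.2.
Ratio Q_m/Q_c = 17.25/27.6 = 0.625.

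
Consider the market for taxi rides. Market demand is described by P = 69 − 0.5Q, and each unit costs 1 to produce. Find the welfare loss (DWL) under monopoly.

DWL = 1156

Perfect competition: P = MC = 1, so 69 − 0.5Q = 1 and Q = 136.
The monopolist equates marginal revenue to marginal cost: 69 − Q = 1, so Q = 68. From demand, P = 35.
DWL is the triangle between Q = 68 and Q = 136: ½·(136 − 68)·(35 − 1) = 1156.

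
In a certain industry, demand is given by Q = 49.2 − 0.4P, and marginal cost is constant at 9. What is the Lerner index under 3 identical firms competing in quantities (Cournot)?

Lerner index = 0.76

Inverting demand: P = 123 − 2.5Q.
With 3 symmetric Cournot firms, each firm's FOC gives 123 − 10q = 9, so q = 11.4, Q = 3·11.4 = 34.2, and P = 37.5.
Lerner index = (P − MC)/P = (37.5 − 9)/37.5 = 0.76.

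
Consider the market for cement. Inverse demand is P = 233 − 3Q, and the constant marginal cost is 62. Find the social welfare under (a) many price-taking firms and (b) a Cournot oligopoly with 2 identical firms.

Perfect competition: P = MC = 62, so 233 − 3Q = 62 and Q = 57.
CS = ½·(233 − 62)·57 = 4873.5; PS = (62 − 62)·57 = 0; TS = 4873.5.
Cournot with 2 identical firms: the symmetric best-response condition is 233 − 9q = 62. Each firm produces q = 19, total output Q = 38, price P = 119.
CS = ½·(233 − 119)·38 = 2166; PS = (119 − 62)·38 = 2166; TS = 4332.

Competition: TS = 4873.5; Cournot: TS = 4332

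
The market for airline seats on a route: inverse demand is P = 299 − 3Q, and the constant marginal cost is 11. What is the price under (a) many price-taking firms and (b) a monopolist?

Competition: P = 11; Monopoly: P = 155

Competitive firms price at marginal cost: P = 11, giving Q = 96.
Monopoly sets MR = MC: 299 − 6Q = 11 ⇒ Q = 48, P = 299 − 3·48 = 155.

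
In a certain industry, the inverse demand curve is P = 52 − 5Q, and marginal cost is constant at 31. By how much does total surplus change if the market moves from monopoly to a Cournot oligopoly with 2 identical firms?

Total surplus rises by 6.125

Monopoly sets MR = MC: 52 − 10Q = 31 ⇒ Q = 2.1, P = 52 − 5·2.1 = 41.5.
CS = ½·(52 − 41.5)·2.1 = 11.025; PS = (41.5 − 31)·2.1 = 22.05; TS = 33.075.
Cournot with 2 identical firms: the symmetric best-response condition is 52 − 15q = 31. Each firm produces q = 1.4, total output Q = 2.8, price P = 38.
CS = ½·(52 − 38)·2.8 = 19.6; PS = (38 − 31)·2.8 = 19.6; TS = 39.2.
Change in total surplus: 39.2 − 33.075 = 6.125.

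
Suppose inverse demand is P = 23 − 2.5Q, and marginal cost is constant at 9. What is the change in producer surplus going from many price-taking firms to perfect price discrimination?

PS rises by 39.2

Perfect competition: P = MC = 9, so 23 − 2.5Q = 9 and Q = 5.6.
PS = (9 − 9)·5.6 = 0.
A perfectly discriminating monopolist sells every unit with P(Q) ≥ MC(Q), so output equals the competitive quantity Q = 5.6. Each buyer pays their reservation price, so CS = 0 and the firm captures all surplus.
PS = ½·(23 − 9)·5.6 = 39.2.
Change in producer surplus: 39.2 − 0 = 39.2.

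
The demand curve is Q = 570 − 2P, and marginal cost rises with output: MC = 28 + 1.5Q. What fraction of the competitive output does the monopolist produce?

Q_m/Q_c = 0.8

Inverting demand: P = 285 − 0.5Q.
The monopolist equates marginal revenue to marginal cost: 285 − Q = 28 + 1.5Q, so Q = 102.8. From demand, P = 233.6.
Under competition P = MC: 285 − 0.5Q = 28 + 1.5Q ⇒ Q = 128.5, P = 220.75.
Ratio Q_m/Q_c = 102.8/128.5 = 0.8.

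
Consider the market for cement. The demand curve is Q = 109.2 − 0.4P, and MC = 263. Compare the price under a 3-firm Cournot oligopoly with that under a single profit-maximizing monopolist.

Inverting demand: P = 273 − 2.5Q.
Cournot with 3 identical firms: the symmetric best-response condition is 273 − 10q = 263. Each firm produces q = 1, total output Q = 3, price P = 265.5.
The monopolist equates marginal revenue to marginal cost: 273 − 5Q = 263, so Q = 2. From demand, P = 268.

Cournot: P = 265.5; Monopoly: P = 268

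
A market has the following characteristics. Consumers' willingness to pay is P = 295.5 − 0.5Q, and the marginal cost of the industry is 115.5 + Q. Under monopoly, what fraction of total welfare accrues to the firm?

PS/TS = 0.8

The monopolist equates marginal revenue to marginal cost: 295.5 − Q = 115.5 + Q, so Q = 90. From demand, P = 250.5.
CS = ½·(295.5 − 250.5)·90 = 2025.
PS = P·Q − VC(Q) = 250.5·90 − (115.5·90 + ½·1·90²) = 8100.
Share captured = PS/TS = 8100/10125 = 0.8.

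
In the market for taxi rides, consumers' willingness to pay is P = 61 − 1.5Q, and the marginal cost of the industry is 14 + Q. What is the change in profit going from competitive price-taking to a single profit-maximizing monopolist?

π rises by 99.405

Competitive equilibrium sets price equal to marginal cost: 61 − 1.5Q = 14 + Q, so Q = 18.8 and P = 32.8.
Profit = 32.8·18.8 − (14·18.8 + ½·1·18.8²) = 176.72.
Monopoly sets MR = MC: 61 − 3Q = 14 + Q ⇒ Q = 11.75, P = 61 − 1.5·11.75 = 43.375.
Profit = 43.375·11.75 − (14·11.75 + ½·1·11.75²) = 276.125.
Change in profit: 276.125 − 176.72 = 99.405.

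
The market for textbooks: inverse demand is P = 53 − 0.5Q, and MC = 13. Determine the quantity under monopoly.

The monopolist equates marginal revenue to marginal cost: 53 − Q = 13, so Q = 40. From demand, P = 33.

Q = 40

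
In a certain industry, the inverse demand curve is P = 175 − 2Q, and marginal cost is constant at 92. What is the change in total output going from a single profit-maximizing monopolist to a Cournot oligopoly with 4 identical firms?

Total output rises by 12.45

Monopoly sets MR = MC: 175 − 4Q = 92 ⇒ Q = 20.75, P = 175 − 2·20.75 = 133.5.
In a 4-firm Cournot equilibrium, symmetry and the first-order condition give q = (175 − 92)/(10) = 8.3. So Q = 33.2 and P = 108.6.
Change in total output: 33.2 − 20.75 = 12.45.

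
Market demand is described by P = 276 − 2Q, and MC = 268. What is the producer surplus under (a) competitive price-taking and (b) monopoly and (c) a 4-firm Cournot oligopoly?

Under competition P = MC = 268, so Q = (276 − 268)/2 = 4.
PS = (268 − 268)·4 = 0.
The monopolist equates marginal revenue to marginal cost: 276 − 4Q = 268, so Q = 2. From demand, P = 272.
PS = (272 − 268)·2 = 8.
With 4 symmetric Cournot firms, each firm's FOC gives 276 − 10q = 268, so q = 0.8, Q = 4·0.8 = 3.2, and P = 269.6.
PS = (269.6 − 268)·3.2 = 5.12.

Competition: PS = 0; Monopoly: PS = 8; Cournot: PS = 5.12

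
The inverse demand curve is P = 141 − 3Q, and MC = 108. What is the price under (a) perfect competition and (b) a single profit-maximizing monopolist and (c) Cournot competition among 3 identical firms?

Perfect competition: P = MC = 108, so 141 − 3Q = 108 and Q = 11.
Monopoly sets MR = MC: 141 − 6Q = 108 ⇒ Q = 5.5, P = 141 − 3·5.5 = 124.5.
In a 3-firm Cournot equilibrium, symmetry and the first-order condition give q = (141 − 108)/(12) = 2.75. So Q = 8.25 and P = 116.25.

Competition: P = 108; Monopoly: P = 124.5; Cournot: P = 116.25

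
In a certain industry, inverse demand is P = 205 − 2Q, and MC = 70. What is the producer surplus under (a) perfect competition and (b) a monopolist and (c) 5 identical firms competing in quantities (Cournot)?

Perfect competition: P = MC = 70, so 205 − 2Q = 70 and Q = 67.5.
PS = (70 − 70)·67.5 = 0.
Monopoly sets MR = MC: 205 − 4Q = 70 ⇒ Q = 33.75, P = 205 − 2·33.75 = 137.5.
PS = (137.5 − 70)·33.75 = 2278.125.
With 5 symmetric Cournot firms, each firm's FOC gives 205 − 12q = 70, so q = 11.25, Q = 5·11.25 = 56.25, and P = 92.5.
PS = (92.5 − 70)·56.25 = 1265.625.

Competition: PS = 0; Monopoly: PS = 2278.125; Cournot: PS = 1265.625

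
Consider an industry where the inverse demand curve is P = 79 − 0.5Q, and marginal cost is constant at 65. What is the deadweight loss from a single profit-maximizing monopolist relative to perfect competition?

Under competition P = MC = 65, so Q = (79 − 65)/0.5 = 28.
Monopoly sets MR = MC: 79 − Q = 65 ⇒ Q = 14, P = 79 − 0.5·14 = 72.
DWL is the triangle between Q = 14 and Q = 28: ½·(28 − 14)·(72 − 65) = 49.

DWL = 49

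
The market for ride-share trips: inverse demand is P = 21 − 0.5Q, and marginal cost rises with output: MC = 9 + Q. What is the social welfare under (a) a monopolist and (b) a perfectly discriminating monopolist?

Monopoly: TS = 45; Perfect PD: TS = 48

A monopolist chooses Q where MR = MC. MR = 21 − Q; setting this equal to 9 + Q gives Q = 6 and P = 18.
CS = ½·(21 − 18)·6 = 9; PS = (18·6 − 9·6 − ½·1·6²) = 36; TS = 45.
Under first-degree price discrimination the firm charges each unit its demand price and produces up to where P = MC, i.e. Q = 8. Consumer surplus is zero; producer surplus equals total surplus.
TS = 48 (equal to competitive TS).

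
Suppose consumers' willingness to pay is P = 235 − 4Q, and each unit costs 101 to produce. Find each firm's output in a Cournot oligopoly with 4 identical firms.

Cournot with 4 identical firms: the symmetric best-response condition is 235 − 20q = 101. Each firm produces q = 6.7, total output Q = 26.8, price P = 127.8.

q_i = 6.7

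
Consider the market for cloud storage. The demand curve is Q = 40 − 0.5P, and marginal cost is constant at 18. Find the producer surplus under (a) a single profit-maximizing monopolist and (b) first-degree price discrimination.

Inverting demand: P = 80 − 2Q.
Monopoly sets MR = MC: 80 − 4Q = 18 ⇒ Q = 15.5, P = 80 − 2·15.5 = 49.
PS = (49 − 18)·15.5 = 480.5.
A perfectly discriminating monopolist sells every unit with P(Q) ≥ MC(Q), so output equals the competitive quantity Q = 31. Each buyer pays their reservation price, so CS = 0 and the firm captures all surplus.
PS = ½·(80 − 18)·31 = 961.

Monopoly: PS = 480.5; Perfect PD: PS = 961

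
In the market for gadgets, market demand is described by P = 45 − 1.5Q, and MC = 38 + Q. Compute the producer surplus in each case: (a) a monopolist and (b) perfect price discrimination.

Monopoly: PS = 6.125; Perfect PD: PS = 9.8

The monopolist equates marginal revenue to marginal cost: 45 − 3Q = 38 + Q, so Q = 1.75. From demand, P = 42.375.
PS = P·Q − VC(Q) = 42.375·1.75 − (38·1.75 + ½·1·1.75²) = 6.125.
With perfect price discrimination, output is the efficient level Q = 2.8 (where demand meets MC), but every buyer pays their willingness to pay: CS = 0 and PS = total surplus.
PS = ½·(45 − 38)·2.8 = 9.8.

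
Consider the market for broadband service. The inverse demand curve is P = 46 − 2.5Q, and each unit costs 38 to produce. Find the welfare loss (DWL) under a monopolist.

DWL = 3.2

Perfect competition: P = MC = 38, so 46 − 2.5Q = 38 and Q = 3.2.
The monopolist equates marginal revenue to marginal cost: 46 − 5Q = 38, so Q = 1.6. From demand, P = 42.
DWL is the triangle between Q = 1.6 and Q = 3.2: ½·(3.2 − 1.6)·(42 − 38) = 3.2.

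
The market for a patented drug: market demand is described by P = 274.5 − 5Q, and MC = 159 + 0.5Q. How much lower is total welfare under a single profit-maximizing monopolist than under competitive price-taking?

TS falls by 275

Under competition P = MC: 274.5 − 5Q = 159 + 0.5Q ⇒ Q = 21, P = 169.5.
CS = ½·(274.5 − 169.5)·21 = 1102.5; PS = (169.5·21 − 159·21 − ½·0.5·21²) = 110.25; TS = 1212.75.
Monopoly sets MR = MC: 274.5 − 10Q = 159 + 0.5Q ⇒ Q = 11, P = 274.5 − 5·11 = 219.5.
CS = ½·(274.5 − 219.5)·11 = 302.5; PS = (219.5·11 − 159·11 − ½·0.5·11²) = 635.25; TS = 937.75.
Change in total welfare: 937.75 − 1212.75 = −275.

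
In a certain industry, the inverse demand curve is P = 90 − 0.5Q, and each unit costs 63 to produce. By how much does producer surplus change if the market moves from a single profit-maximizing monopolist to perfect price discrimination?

The monopolist equates marginal revenue to marginal cost: 90 − Q = 63, so Q = 27. From demand, P = 76.5.
PS = (76.5 − 63)·27 = 364.5.
With perfect price discrimination, output is the efficient level Q = 54 (where demand meets MC), but every buyer pays their willingness to pay: CS = 0 and PS = total surplus.
PS = ½·(90 − 63)·54 = 729.
Change in producer surplus: 729 − 364.5 = 364.5.

Producer surplus rises by 364.5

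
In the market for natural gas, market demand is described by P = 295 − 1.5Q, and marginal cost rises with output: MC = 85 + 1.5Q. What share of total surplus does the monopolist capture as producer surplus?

Monopoly sets MR = MC: 295 − 3Q = 85 + 1.5Q ⇒ Q = 140/3, P = 295 − 1.5·140/3 = 225.
CS = ½·(295 − 225)·140/3 = 4900/3.
PS = P·Q − VC(Q) = 225·140/3 − (85·140/3 + ½·1.5·(140/3)²) = 4900.
Share captured = PS/TS = 4900/(19600/3) = 0.75.

PS/TS = 0.75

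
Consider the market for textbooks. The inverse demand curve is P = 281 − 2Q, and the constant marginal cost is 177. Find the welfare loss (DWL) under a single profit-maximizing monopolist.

Perfect competition: P = MC = 177, so 281 − 2Q = 177 and Q = 52.
The monopolist equates marginal revenue to marginal cost: 281 − 4Q = 177, so Q = 26. From demand, P = 229.
DWL is the triangle between Q = 26 and Q = 52: ½·(52 − 26)·(229 − 177) = 676.

DWL = 676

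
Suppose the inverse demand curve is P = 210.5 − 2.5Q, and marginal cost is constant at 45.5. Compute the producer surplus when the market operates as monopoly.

PS = 2722.5

A monopolist chooses Q where MR = MC. MR = 210.5 − 5Q; setting this equal to 45.5 gives Q = 33 and P = 128.
PS = (128 − 45.5)·33 = 2722.5.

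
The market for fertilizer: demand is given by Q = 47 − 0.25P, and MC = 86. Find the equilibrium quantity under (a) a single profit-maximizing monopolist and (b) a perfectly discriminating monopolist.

Inverting demand: P = 188 − 4Q.
A monopolist chooses Q where MR = MC. MR = 188 − 8Q; setting this equal to 86 gives Q = 12.75 and P = 137.
Under first-degree price discrimination the firm charges each unit its demand price and produces up to where P = MC, i.e. Q = 25.5. Consumer surplus is zero; producer surplus equals total surplus.

Monopoly: Q = 12.75; Perfect PD: Q = 25.5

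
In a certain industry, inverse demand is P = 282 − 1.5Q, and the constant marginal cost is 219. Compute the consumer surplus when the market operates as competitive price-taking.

CS = 1323

Competitive firms price at marginal cost: P = 219, giving Q = 42.
CS = ½·(282 − 219)·42 = 1323.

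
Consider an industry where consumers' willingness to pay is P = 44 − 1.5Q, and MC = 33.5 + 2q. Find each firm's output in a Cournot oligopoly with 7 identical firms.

q_i = 0.75

With 7 symmetric Cournot firms, each firm's FOC gives 44 − 12q = 33.5 + 2q, so q = 0.75, Q = 7·0.75 = 5.25, and P = 36.125.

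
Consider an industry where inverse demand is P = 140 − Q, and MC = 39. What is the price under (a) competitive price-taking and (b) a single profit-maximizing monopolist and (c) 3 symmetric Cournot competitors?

Competitive firms price at marginal cost: P = 39, giving Q = 101.
A monopolist chooses Q where MR = MC. MR = 140 − 2Q; setting this equal to 39 gives Q = 50.5 and P = 89.5.
In a 3-firm Cournot equilibrium, symmetry and the first-order condition give q = (140 − 39)/(4) = 25.25. So Q = 75.75 and P = 64.25.

Competition: P = 39; Monopoly: P = 89.5; Cournot: P = 64.25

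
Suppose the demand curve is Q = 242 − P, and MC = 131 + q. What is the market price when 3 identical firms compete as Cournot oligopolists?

Inverting demand: P = 242 − Q.
With 3 symmetric Cournot firms, each firm's FOC gives 242 − 4q = 131 + q, so q = 22.2, Q = 3·22.2 = 66.6, and P = 175.4.

P = 175.4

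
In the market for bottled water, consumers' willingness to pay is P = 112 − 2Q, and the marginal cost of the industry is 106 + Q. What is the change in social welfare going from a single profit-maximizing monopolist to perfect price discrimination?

TS rises by 0.96

A monopolist chooses Q where MR = MC. MR = 112 − 4Q; setting this equal to 106 + Q gives Q = 1.2 and P = 109.6.
CS = ½·(112 − 109.6)·1.2 = 1.44; PS = (109.6·1.2 − 106·1.2 − ½·1·1.2²) = 3.6; TS = 5.04.
With perfect price discrimination, output is the efficient level Q = 2 (where demand meets MC), but every buyer pays their willingness to pay: CS = 0 and PS = total surplus.
TS = 6 (equal to competitive TS).
Change in social welfare: 6 − 5.04 = 0.96.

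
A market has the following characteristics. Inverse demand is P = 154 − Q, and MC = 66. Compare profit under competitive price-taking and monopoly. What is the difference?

Under competition P = MC = 66, so Q = (154 − 66)/1 = 88.
Profit = (66 − 66)·88 = 0.
A monopolist chooses Q where MR = MC. MR = 154 − 2Q; setting this equal to 66 gives Q = 44 and P = 110.
Profit = (110 − 66)·44 = 1936.
Change in profit: 1936 − 0 = 1936.

π rises by 1936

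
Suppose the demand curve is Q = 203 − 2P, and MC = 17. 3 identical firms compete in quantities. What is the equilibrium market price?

P = 38.125

Inverting demand: P = 101.5 − 0.5Q.
In a 3-firm Cournot equilibrium, symmetry and the first-order condition give q = (101.5 − 17)/(2) = 42.25. So Q = 126.75 and P = 38.125.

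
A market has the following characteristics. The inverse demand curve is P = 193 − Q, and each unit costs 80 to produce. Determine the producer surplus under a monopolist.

PS = 3192.25

A monopolist chooses Q where MR = MC. MR = 193 − 2Q; setting this equal to 80 gives Q = 56.5 and P = 136.5.
PS = (136.5 − 80)·56.5 = 3192.25.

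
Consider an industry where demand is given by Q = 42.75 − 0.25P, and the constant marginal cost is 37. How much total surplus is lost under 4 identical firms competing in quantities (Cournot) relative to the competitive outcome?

Inverting demand: P = 171 − 4Q.
Perfect competition: P = MC = 37, so 171 − 4Q = 37 and Q = 33.5.
In a 4-firm Cournot equilibrium, symmetry and the first-order condition give q = (171 − 37)/(20) = 6.7. So Q = 26.8 and P = 63.8.
DWL is the triangle between Q = 26.8 and Q = 33.5: ½·(33.5 − 26.8)·(63.8 − 37) = 89.78.

DWL = 89.78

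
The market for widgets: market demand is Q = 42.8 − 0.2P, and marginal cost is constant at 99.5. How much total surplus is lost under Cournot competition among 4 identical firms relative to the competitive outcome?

Inverting demand: P = 214 − 5Q.
Perfect competition: P = MC = 99.5, so 214 − 5Q = 99.5 and Q = 22.9.
Cournot with 4 identical firms: the symmetric best-response condition is 214 − 25q = 99.5. Each firm produces q = 4.58, total output Q = 18.32, price P = 122.4.
DWL is the triangle between Q = 18.32 and Q = 22.9: ½·(22.9 − 18.32)·(122.4 − 99.5) = 52.441.

DWL = 52.441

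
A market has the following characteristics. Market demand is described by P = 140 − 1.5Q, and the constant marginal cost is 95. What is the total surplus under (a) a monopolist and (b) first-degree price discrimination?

The monopolist equates marginal revenue to marginal cost: 140 − 3Q = 95, so Q = 15. From demand, P = 117.5.
CS = ½·(140 − 117.5)·15 = 168.75; PS = (117.5 − 95)·15 = 337.5; TS = 506.25.
Under first-degree price discrimination the firm charges each unit its demand price and produces up to where P = MC, i.e. Q = 30. Consumer surplus is zero; producer surplus equals total surplus.
TS = 675 (equal to competitive TS).

Monopoly: TS = 506.25; Perfect PD: TS = 675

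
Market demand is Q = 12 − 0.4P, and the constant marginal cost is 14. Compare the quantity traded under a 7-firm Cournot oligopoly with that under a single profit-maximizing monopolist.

Inverting demand: P = 30 − 2.5Q.
With 7 symmetric Cournot firms, each firm's FOC gives 30 − 20q = 14, so q = 0.8, Q = 7·0.8 = 5.6, and P = 16.
A monopolist chooses Q where MR = MC. MR = 30 − 5Q; setting this equal to 14 gives Q = 3.2 and P = 22.

Cournot: Q = 5.6; Monopoly: Q = 3.2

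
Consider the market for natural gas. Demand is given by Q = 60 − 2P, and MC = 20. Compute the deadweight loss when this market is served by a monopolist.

DWL = 25

Inverting demand: P = 30 − 0.5Q.
Perfect competition: P = MC = 20, so 30 − 0.5Q = 20 and Q = 20.
The monopolist equates marginal revenue to marginal cost: 30 − Q = 20, so Q = 10. From demand, P = 25.
DWL is the triangle between Q = 10 and Q = 20: ½·(20 − 10)·(25 − 20) = 25.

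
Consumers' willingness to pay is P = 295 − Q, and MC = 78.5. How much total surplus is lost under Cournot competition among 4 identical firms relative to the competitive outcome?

Under competition P = MC = 78.5, so Q = (295 − 78.5)/1 = 216.5.
Cournot with 4 identical firms: the symmetric best-response condition is 295 − 5q = 78.5. Each firm produces q = 43.3, total output Q = 173.2, price P = 121.8.
DWL is the triangle between Q = 173.2 and Q = 216.5: ½·(216.5 − 173.2)·(121.8 − 78.5) = 937.445.

DWL = 937.445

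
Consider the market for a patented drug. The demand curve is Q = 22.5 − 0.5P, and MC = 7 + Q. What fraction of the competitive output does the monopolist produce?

Inverting demand: P = 45 − 2Q.
The monopolist equates marginal revenue to marginal cost: 45 − 4Q = 7 + Q, so Q = 7.6. From demand, P = 29.8.
Under competition P = MC: 45 − 2Q = 7 + Q ⇒ Q = 38/3, P = 59/3.
Ratio Q_m/Q_c = 7.6/(38/3) = 0.6.

Q_m/Q_c = 0.6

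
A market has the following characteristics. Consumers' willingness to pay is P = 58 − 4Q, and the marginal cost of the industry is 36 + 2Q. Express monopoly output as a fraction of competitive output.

Q_m/Q_c = 0.6

Monopoly sets MR = MC: 58 − 8Q = 36 + 2Q ⇒ Q = 2.2, P = 58 − 4·2.2 = 49.2.
Under competition P = MC: 58 − 4Q = 36 + 2Q ⇒ Q = 11/3, P = 130/3.
Ratio Q_m/Q_c = 2.2/(11/3) = 0.6.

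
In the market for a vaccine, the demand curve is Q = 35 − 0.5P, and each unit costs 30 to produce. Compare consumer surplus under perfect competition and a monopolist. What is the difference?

CS falls by 300

Inverting demand: P = 70 − 2Q.
Perfect competition: P = MC = 30, so 70 − 2Q = 30 and Q = 20.
CS = ½·(70 − 30)·20 = 400.
Monopoly sets MR = MC: 70 − 4Q = 30 ⇒ Q = 10, P = 70 − 2·10 = 50.
CS = ½·(70 − 50)·10 = 100.
Change in consumer surplus: 100 − 400 = −300.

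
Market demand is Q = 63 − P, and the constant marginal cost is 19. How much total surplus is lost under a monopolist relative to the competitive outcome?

Inverting demand: P = 63 − Q.
Competitive firms price at marginal cost: P = 19, giving Q = 44.
The monopolist equates marginal revenue to marginal cost: 63 − 2Q = 19, so Q = 22. From demand, P = 41.
DWL is the triangle between Q = 22 and Q = 44: ½·(44 − 22)·(41 − 19) = 242.

DWL = 242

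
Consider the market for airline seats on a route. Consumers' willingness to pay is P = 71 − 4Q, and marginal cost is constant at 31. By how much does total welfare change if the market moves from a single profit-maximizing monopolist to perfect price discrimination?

TS rises by 50

Monopoly sets MR = MC: 71 − 8Q = 31 ⇒ Q = 5, P = 71 − 4·5 = 51.
CS = ½·(71 − 51)·5 = 50; PS = (51 − 31)·5 = 100; TS = 150.
Under first-degree price discrimination the firm charges each unit its demand price and produces up to where P = MC, i.e. Q = 10. Consumer surplus is zero; producer surplus equals total surplus.
TS = 200 (equal to competitive TS).
Change in total welfare: 200 − 150 = 50.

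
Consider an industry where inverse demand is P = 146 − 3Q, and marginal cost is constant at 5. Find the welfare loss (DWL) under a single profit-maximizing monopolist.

DWL = 828.375

Under competition P = MC = 5, so Q = (146 − 5)/3 = 47.
Monopoly sets MR = MC: 146 − 6Q = 5 ⇒ Q = 23.5, P = 146 − 3·23.5 = 75.5.
DWL is the triangle between Q = 23.5 and Q = 47: ½·(47 − 23.5)·(75.5 − 5) = 828.375.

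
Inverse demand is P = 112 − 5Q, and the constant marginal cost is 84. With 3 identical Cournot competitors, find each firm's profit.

With 3 symmetric Cournot firms, each firm's FOC gives 112 − 20q = 84, so q = 1.4, Q = 3·1.4 = 4.2, and P = 91.
Each firm's profit = (91 − 84)·1.4 = 9.8.

π_i = 9.8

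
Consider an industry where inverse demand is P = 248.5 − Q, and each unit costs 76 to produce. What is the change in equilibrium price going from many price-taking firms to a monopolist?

Competitive firms price at marginal cost: P = 76, giving Q = 172.5.
A monopolist chooses Q where MR = MC. MR = 248.5 − 2Q; setting this equal to 76 gives Q = 86.25 and P = 162.25.
Change in equilibrium price: 162.25 − 76 = 86.25.

P rises by 86.25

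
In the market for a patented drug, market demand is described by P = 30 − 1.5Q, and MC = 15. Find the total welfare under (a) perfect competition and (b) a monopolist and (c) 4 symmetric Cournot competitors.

Competitive firms price at marginal cost: P = 15, giving Q = 10.
CS = ½·(30 − 15)·10 = 75; PS = (15 − 15)·10 = 0; TS = 75.
Monopoly sets MR = MC: 30 − 3Q = 15 ⇒ Q = 5, P = 30 − 1.5·5 = 22.5.
CS = ½·(30 − 22.5)·5 = 18.75; PS = (22.5 − 15)·5 = 37.5; TS = 56.25.
In a 4-firm Cournot equilibrium, symmetry and the first-order condition give q = (30 − 15)/(7.5) = 2. So Q = 8 and P = 18.
CS = ½·(30 − 18)·8 = 48; PS = (18 − 15)·8 = 24; TS = 72.

Competition: TS = 75; Monopoly: TS = 56.25; Cournot: TS = 72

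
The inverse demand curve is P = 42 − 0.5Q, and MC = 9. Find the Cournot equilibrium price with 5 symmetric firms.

P = 14.5

With 5 symmetric Cournot firms, each firm's FOC gives 42 − 3q = 9, so q = 11, Q = 5·11 = 55, and P = 14.5.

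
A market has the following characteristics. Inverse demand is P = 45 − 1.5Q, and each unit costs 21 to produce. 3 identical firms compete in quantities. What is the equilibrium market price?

With 3 symmetric Cournot firms, each firm's FOC gives 45 − 6q = 21, so q = 4, Q = 3·4 = 12, and P = 27.

P = 27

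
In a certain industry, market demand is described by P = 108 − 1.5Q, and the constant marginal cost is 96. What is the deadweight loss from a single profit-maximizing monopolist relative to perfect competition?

Perfect competition: P = MC = 96, so 108 − 1.5Q = 96 and Q = 8.
The monopolist equates marginal revenue to marginal cost: 108 − 3Q = 96, so Q = 4. From demand, P = 102.
DWL is the triangle between Q = 4 and Q = 8: ½·(8 − 4)·(102 − 96) = 12.

DWL = 12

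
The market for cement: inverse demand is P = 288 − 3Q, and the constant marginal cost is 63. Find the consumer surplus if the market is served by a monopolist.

CS = 2109.375

Monopoly sets MR = MC: 288 − 6Q = 63 ⇒ Q = 37.5, P = 288 − 3·37.5 = 175.5.
CS = ½·(288 − 175.5)·37.5 = 2109.375.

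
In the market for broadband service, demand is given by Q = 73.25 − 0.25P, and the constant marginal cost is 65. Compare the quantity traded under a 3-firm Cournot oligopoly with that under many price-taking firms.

Inverting demand: P = 293 − 4Q.
With 3 symmetric Cournot firms, each firm's FOC gives 293 − 16q = 65, so q = 14.25, Q = 3·14.25 = 42.75, and P = 122.
Competitive firms price at marginal cost: P = 65, giving Q = 57.

Cournot: Q = 42.75; Competition: Q = 57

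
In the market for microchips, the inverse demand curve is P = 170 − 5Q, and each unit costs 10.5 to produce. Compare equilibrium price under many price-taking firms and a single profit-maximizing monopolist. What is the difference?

Equilibrium price rises by 79.75

Perfect competition: P = MC = 10.5, so 170 − 5Q = 10.5 and Q = 31.9.
The monopolist equates marginal revenue to marginal cost: 170 − 10Q = 10.5, so Q = 15.95. From demand, P = 90.25.
Change in equilibrium price: 90.25 − 10.5 = 79.75.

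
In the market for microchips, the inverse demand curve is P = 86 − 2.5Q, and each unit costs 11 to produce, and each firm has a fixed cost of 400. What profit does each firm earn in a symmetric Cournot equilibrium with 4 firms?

Cournot with 4 identical firms: the symmetric best-response condition is 86 − 12.5q = 11. Each firm produces q = 6, total output Q = 24, price P = 26.
Each firm's profit = (26 − 11)·6 − 400 = −310.

π_i = −310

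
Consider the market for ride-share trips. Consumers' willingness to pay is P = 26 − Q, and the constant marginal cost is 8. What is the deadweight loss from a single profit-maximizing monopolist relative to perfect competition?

Under competition P = MC = 8, so Q = (26 − 8)/1 = 18.
The monopolist equates marginal revenue to marginal cost: 26 − 2Q = 8, so Q = 9. From demand, P = 17.
DWL is the triangle between Q = 9 and Q = 18: ½·(18 − 9)·(17 − 8) = 40.5.

DWL = 40.5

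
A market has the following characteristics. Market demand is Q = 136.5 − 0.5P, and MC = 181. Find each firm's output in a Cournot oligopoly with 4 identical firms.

q_i = 9.2

Inverting demand: P = 273 − 2Q.
Cournot with 4 identical firms: the symmetric best-response condition is 273 − 10q = 181. Each firm produces q = 9.2, total output Q = 36.8, price P = 199.4.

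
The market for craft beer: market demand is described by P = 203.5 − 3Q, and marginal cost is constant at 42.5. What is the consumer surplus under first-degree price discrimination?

A perfectly discriminating monopolist sells every unit with P(Q) ≥ MC(Q), so output equals the competitive quantity Q = 161/3. Each buyer pays their reservation price, so CS = 0 and the firm captures all surplus.
CS = 0.

CS = 0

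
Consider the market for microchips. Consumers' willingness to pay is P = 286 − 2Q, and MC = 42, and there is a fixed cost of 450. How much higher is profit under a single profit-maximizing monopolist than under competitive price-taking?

Perfect competition: P = MC = 42, so 286 − 2Q = 42 and Q = 122.
Profit = (42 − 42)·122 − 450 = −450.
Monopoly sets MR = MC: 286 − 4Q = 42 ⇒ Q = 61, P = 286 − 2·61 = 164.
Profit = (164 − 42)·61 − 450 = 6992.
Change in profit: 6992 − −450 = 7442.

π rises by 7442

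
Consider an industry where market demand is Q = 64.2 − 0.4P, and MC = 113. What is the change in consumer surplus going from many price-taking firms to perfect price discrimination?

Consumer surplus falls by 451.25

Inverting demand: P = 160.5 − 2.5Q.
Perfect competition: P = MC = 113, so 160.5 − 2.5Q = 113 and Q = 19.
CS = ½·(160.5 − 113)·19 = 451.25.
A perfectly discriminating monopolist sells every unit with P(Q) ≥ MC(Q), so output equals the competitive quantity Q = 19. Each buyer pays their reservation price, so CS = 0 and the firm captures all surplus.
CS = 0.
Change in consumer surplus: 0 − 451.25 = −451.25.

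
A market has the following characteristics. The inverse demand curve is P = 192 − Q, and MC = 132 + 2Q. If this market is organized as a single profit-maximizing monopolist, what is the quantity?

Q = 15

A monopolist chooses Q where MR = MC. MR = 192 − 2Q; setting this equal to 132 + 2Q gives Q = 15 and P = 177.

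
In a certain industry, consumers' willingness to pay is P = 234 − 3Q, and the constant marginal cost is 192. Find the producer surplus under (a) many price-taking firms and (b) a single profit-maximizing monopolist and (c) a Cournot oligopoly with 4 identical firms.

Competitive firms price at marginal cost: P = 192, giving Q = 14.
PS = (192 − 192)·14 = 0.
The monopolist equates marginal revenue to marginal cost: 234 − 6Q = 192, so Q = 7. From demand, P = 213.
PS = (213 − 192)·7 = 147.
With 4 symmetric Cournot firms, each firm's FOC gives 234 − 15q = 192, so q = 2.8, Q = 4·2.8 = 11.2, and P = 200.4.
PS = (200.4 − 192)·11.2 = 94.08.

Competition: PS = 0; Monopoly: PS = 147; Cournot: PS = 94.08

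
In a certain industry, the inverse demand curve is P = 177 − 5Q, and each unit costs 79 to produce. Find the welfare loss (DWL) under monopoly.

Competitive firms price at marginal cost: P = 79, giving Q = 19.6.
Monopoly sets MR = MC: 177 − 10Q = 79 ⇒ Q = 9.8, P = 177 − 5·9.8 = 128.
DWL is the triangle between Q = 9.8 and Q = 19.6: ½·(19.6 − 9.8)·(128 − 79) = 240.1.

DWL = 240.1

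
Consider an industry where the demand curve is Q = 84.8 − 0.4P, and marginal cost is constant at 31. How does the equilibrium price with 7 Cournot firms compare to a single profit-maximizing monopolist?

Cournot: P = 53.625; Monopoly: P = 121.5

Inverting demand: P = 212 − 2.5Q.
Cournot with 7 identical firms: the symmetric best-response condition is 212 − 20q = 31. Each firm produces q = 9.05, total output Q = 63.35, price P = 53.625.
The monopolist equates marginal revenue to marginal cost: 212 − 5Q = 31, so Q = 36.2. From demand, P = 121.5.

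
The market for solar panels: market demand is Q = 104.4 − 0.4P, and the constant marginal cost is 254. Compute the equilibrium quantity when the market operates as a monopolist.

Q = 1.4

Inverting demand: P = 261 − 2.5Q.
The monopolist equates marginal revenue to marginal cost: 261 − 5Q = 254, so Q = 1.4. From demand, P = 257.5.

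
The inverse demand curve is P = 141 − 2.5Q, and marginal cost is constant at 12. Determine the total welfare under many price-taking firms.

Perfect competition: P = MC = 12, so 141 − 2.5Q = 12 and Q = 51.6.
CS = ½·(141 − 12)·51.6 = 3328.2; PS = (12 − 12)·51.6 = 0; TS = 3328.2.

TS = 3328.2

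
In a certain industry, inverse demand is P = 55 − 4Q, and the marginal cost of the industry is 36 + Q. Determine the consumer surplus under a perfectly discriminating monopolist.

CS = 0

Under first-degree price discrimination the firm charges each unit its demand price and produces up to where P = MC, i.e. Q = 3.8. Consumer surplus is zero; producer surplus equals total surplus.
CS = 0.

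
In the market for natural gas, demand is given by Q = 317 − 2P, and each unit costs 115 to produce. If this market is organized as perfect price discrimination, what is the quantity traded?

Inverting demand: P = 158.5 − 0.5Q.
Under first-degree price discrimination the firm charges each unit its demand price and produces up to where P = MC, i.e. Q = 87. Consumer surplus is zero; producer surplus equals total surplus.

Q = 87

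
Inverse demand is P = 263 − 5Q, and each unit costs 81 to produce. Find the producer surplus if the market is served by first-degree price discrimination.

A perfectly discriminating monopolist sells every unit with P(Q) ≥ MC(Q), so output equals the competitive quantity Q = 36.4. Each buyer pays their reservation price, so CS = 0 and the firm captures all surplus.
PS = ½·(263 − 81)·36.4 = 3312.4.

PS = 3312.4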